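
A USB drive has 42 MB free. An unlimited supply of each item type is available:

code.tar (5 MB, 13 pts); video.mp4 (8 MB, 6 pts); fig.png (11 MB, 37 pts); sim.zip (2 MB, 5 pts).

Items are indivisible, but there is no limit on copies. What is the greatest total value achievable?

Best value-per-unit is fig.png at 37/11; filling with it alone gives 3×37 = 111.
Optimal mix: 1×code.tar + 3×fig.png + 2×sim.zip → size 42, value 134.

134 pts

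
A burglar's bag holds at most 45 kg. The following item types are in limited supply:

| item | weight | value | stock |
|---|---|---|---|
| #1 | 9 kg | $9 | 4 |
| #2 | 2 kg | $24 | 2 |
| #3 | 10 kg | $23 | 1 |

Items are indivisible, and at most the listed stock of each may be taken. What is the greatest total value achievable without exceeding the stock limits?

$98

Best selections within weight 45 and stock limits:
- 3×#1 + 2×#2 + 1×#3: weight 41, value 98
- 2×#1 + 2×#2 + 1×#3: weight 32, value 89
Best: $98.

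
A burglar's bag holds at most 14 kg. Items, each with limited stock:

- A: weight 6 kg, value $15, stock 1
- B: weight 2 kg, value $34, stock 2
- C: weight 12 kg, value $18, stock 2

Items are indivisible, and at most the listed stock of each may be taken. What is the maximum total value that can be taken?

$83

Top feasible selections:
- 1×A + 2×B: weight 10, value 83
- 2×B: weight 4, value 68
- 1×B + 1×C: weight 14, value 52
Best: $83.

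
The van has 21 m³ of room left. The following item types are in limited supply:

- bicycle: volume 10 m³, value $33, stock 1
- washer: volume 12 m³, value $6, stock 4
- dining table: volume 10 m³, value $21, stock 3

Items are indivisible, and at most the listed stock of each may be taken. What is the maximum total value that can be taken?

Best selections within volume 21 and stock limits:
- 1×bicycle + 1×dining table: volume 20, value 54
- 2×dining table: volume 20, value 42
- 1×bicycle: volume 10, value 33
- 1×dining table: volume 10, value 21
Best: $54.

$54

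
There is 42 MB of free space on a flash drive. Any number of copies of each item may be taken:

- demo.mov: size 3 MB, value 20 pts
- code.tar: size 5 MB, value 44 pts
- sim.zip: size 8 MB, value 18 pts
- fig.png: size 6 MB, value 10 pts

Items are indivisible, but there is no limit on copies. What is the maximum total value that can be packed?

Best value-per-unit is code.tar at 44/5, and filling with it alone uses size 8×5=40. No mix of the others beats 8×44 = 352.

352 pts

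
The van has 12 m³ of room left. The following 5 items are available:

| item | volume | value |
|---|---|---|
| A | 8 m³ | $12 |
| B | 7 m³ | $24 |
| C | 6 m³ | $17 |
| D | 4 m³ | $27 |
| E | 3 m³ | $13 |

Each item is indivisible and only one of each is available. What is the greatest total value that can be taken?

Check high-value combinations within 12 m³:
- B+D: volume 7+4=11, value 24+27=51
- C+D: volume 6+4=10, value 17+27=44
- D+E: volume 4+3=7, value 27+13=40
- A+D: volume 8+4=12, value 12+27=39
- B+E: volume 7+3=10, value 24+13=37
Best: $51.

$51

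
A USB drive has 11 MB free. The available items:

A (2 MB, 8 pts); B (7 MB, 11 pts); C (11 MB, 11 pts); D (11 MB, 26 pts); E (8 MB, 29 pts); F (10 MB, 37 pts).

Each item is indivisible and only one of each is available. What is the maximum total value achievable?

37 pts

This is a 0/1 knapsack; check combinations near the capacity.
- A+E: size 2+8=10, value 8+29=37
- F: size 10, value 37
- E: size 8, value 29
Best: 37 pts.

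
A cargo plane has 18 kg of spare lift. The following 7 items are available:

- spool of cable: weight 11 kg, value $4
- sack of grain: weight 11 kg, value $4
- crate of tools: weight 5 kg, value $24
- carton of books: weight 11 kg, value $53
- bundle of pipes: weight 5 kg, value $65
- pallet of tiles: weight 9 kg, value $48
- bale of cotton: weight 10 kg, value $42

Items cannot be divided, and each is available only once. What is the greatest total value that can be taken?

Check high-value combinations within 18 kg:
- carton of books+bundle of pipes: weight 11+5=16, value 53+65=118
- bundle of pipes+pallet of tiles: weight 5+9=14, value 65+48=113
- bundle of pipes+bale of cotton: weight 5+10=15, value 65+42=107
Best: $118.

$118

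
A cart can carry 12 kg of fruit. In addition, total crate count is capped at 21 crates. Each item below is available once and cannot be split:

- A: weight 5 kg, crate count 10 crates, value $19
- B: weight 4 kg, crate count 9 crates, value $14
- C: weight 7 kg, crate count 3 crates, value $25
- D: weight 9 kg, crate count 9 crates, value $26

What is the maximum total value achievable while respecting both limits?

$44

Feasible sets respecting both limits:
- A+C: weight 12, crate count 13, value 44
- B+C: weight 11, crate count 12, value 39
- A+B: weight 9, crate count 19, value 33
Best: $44.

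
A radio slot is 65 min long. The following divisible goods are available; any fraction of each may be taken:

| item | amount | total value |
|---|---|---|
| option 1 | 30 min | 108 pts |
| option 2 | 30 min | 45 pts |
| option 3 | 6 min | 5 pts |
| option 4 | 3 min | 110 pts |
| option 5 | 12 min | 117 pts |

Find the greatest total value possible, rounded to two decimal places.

365.00

Take in order of value per unit:
- option 4 (110/3 per unit): all 3 → value 110, running total 110.00
- option 5 (117/12 per unit): all 12 → value 117, running total 227.00
- option 1 (108/30 per unit): all 30 → value 108, running total 335.00
- option 2 (45/30 per unit): 20 of 30 → value 20×45/30 = 30.0000, running total 365.00
Total 365.00.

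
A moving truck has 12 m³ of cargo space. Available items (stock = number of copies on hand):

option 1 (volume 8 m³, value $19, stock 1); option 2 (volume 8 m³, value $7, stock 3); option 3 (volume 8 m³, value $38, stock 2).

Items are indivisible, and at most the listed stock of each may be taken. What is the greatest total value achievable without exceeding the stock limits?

$38

Best selections within volume 12 and stock limits:
- 1×option 3: volume 8, value 38
- 1×option 1: volume 8, value 19
Best: $38.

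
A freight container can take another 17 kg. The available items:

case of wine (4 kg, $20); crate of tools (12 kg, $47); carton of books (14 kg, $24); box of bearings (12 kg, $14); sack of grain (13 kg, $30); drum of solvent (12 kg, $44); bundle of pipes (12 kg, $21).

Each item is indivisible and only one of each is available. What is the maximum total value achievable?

$67

Check high-value combinations within 17 kg:
- case of wine+crate of tools: weight 4+12=16, value 20+47=67
- case of wine+drum of solvent: weight 4+12=16, value 20+44=64
- case of wine+sack of grain: weight 4+13=17, value 20+30=50
Best: $67.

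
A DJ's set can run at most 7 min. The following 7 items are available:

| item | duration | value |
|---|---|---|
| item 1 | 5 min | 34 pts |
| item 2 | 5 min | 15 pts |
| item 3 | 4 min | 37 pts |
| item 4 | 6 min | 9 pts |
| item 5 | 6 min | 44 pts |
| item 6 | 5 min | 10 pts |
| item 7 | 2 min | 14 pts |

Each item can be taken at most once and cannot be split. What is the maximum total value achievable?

51 pts

This is a 0/1 knapsack; check combinations near the capacity.
- item 3+item 7: duration 4+2=6, value 37+14=51
- item 1+item 7: duration 5+2=7, value 34+14=48
- item 5: duration 6, value 44
Best: 51 pts.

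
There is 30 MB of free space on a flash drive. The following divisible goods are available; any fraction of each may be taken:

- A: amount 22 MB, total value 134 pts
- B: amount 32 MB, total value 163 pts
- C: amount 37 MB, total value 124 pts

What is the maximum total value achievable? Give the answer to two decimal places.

Take in order of value per unit:
- A (134/22 per unit): all 22 → value 134, running total 134.00
- B (163/32 per unit): 8 of 32 → value 8×163/32 = 40.7500, running total 174.75
Total 174.75.

174.75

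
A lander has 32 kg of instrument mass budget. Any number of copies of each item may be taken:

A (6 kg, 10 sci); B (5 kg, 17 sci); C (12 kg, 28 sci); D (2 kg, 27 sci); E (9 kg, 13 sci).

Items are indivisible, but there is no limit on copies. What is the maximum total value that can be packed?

Best value-per-unit is D at 27/2, and filling with it alone uses mass 16×2=32. No mix of the others beats 16×27 = 432.

432 sci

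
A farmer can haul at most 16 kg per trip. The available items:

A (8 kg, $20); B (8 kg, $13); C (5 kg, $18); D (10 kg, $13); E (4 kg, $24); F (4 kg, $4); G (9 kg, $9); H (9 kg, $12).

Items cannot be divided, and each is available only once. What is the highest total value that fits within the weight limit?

$48

This is a 0/1 knapsack; check combinations near the capacity.
- A+E+F: weight 8+4+4=16, value 20+24+4=48
- C+E+F: weight 5+4+4=13, value 18+24+4=46
- A+E: weight 8+4=12, value 20+24=44
- C+E: weight 5+4=9, value 18+24=42
Best: $48.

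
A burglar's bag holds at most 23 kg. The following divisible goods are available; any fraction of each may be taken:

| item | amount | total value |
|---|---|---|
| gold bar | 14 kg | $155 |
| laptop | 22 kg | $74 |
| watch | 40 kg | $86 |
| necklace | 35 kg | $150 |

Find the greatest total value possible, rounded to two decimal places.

193.57

Take in order of value per unit:
- gold bar (155/14 per unit): all 14 → value 155, running total 155.00
- necklace (150/35 per unit): 9 of 35 → value 9×150/35 = 38.5714, running total 193.57
Total 193.57.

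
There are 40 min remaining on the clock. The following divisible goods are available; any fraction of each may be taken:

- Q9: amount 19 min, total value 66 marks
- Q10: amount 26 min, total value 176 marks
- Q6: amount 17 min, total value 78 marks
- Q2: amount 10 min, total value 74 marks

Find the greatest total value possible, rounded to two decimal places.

268.35

Take in order of value per unit:
- Q2 (74/10 per unit): all 10 → value 74, running total 74.00
- Q10 (176/26 per unit): all 26 → value 176, running total 250.00
- Q6 (78/17 per unit): 4 of 17 → value 4×78/17 = 18.3529, running total 268.35
Total 268.35.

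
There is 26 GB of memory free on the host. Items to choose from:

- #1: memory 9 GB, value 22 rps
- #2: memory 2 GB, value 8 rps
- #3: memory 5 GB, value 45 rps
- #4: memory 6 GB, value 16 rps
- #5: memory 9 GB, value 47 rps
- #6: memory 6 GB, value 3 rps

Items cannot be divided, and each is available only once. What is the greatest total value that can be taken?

122 rps

Check high-value combinations within 26 GB:
- #1+#2+#3+#5: memory 9+2+5+9=25, value 22+8+45+47=122
- #2+#3+#4+#5: memory 2+5+6+9=22, value 8+45+16+47=116
- #1+#3+#5: memory 9+5+9=23, value 22+45+47=114
Best: 122 rps.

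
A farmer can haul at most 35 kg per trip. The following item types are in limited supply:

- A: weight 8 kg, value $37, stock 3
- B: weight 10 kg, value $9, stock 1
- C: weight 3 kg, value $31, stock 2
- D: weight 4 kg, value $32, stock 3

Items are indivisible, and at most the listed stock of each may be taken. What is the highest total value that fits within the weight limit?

$232

Best selections within weight 35 and stock limits:
- 2×A + 2×C + 3×D: weight 34, value 232
- 3×A + 1×C + 2×D: weight 35, value 206
- 3×A + 2×C + 1×D: weight 34, value 205
- 2×A + 1×C + 3×D: weight 31, value 201
Best: $232.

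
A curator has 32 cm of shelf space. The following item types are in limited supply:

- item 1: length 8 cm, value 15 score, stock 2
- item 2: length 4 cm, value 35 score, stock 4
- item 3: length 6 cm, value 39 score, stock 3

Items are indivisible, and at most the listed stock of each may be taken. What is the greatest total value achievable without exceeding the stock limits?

222 score

Top feasible selections:
- 3×item 2 + 3×item 3: length 30, value 222
- 4×item 2 + 2×item 3: length 28, value 218
- 1×item 1 + 3×item 2 + 2×item 3: length 32, value 198
- 1×item 1 + 4×item 2 + 1×item 3: length 30, value 194
Best: 222 score.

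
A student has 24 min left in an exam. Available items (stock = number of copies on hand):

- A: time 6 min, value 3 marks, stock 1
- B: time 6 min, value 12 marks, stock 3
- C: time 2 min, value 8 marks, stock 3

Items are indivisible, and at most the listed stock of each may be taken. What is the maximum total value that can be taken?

60 marks

Top feasible selections:
- 3×B + 3×C: time 24, value 60
- 3×B + 2×C: time 22, value 52
- 1×A + 2×B + 3×C: time 24, value 51
Best: 60 marks.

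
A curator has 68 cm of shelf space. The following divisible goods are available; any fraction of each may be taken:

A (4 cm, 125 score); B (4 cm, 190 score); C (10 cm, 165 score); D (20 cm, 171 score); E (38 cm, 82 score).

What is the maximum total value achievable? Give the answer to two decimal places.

715.74

Take in order of value per unit:
- B (190/4 per unit): all 4 → value 190, running total 190.00
- A (125/4 per unit): all 4 → value 125, running total 315.00
- C (165/10 per unit): all 10 → value 165, running total 480.00
- D (171/20 per unit): all 20 → value 171, running total 651.00
- E (82/38 per unit): 30 of 38 → value 30×82/38 = 64.7368, running total 715.74
Total 715.74.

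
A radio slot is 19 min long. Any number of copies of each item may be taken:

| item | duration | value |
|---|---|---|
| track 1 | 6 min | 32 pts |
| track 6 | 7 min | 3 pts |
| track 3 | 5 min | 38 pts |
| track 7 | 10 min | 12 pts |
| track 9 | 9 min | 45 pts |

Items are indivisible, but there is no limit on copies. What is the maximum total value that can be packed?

Best value-per-unit is track 3 at 38/5; filling with it alone gives 3×38 = 114.
Optimal mix: 2×track 3 + 1×track 9 → duration 19, value 121.

121 pts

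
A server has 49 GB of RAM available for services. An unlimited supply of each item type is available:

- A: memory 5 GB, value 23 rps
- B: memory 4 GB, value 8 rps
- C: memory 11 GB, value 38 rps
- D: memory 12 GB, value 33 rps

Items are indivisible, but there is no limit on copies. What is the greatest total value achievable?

215 rps

Best value-per-unit is A at 23/5; filling with it alone gives 9×23 = 207.
Optimal mix: 9×A + 1×B → memory 49, value 215.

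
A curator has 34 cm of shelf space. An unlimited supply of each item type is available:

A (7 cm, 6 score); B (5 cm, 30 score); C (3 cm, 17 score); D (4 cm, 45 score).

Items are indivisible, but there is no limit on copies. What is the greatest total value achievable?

360 score

Best value-per-unit is D at 45/4, and filling with it alone uses length 8×4=32. No mix of the others beats 8×45 = 360.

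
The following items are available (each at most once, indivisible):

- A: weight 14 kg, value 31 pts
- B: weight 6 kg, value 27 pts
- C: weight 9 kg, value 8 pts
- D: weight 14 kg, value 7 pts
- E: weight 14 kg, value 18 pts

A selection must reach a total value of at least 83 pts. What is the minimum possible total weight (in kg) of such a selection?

Subsets with value ≥ 83, sorted by total weight:
- A+B+C+E: weight 43, value 84
- A+B+D+E: weight 48, value 83
- A+B+C+D+E: weight 57, value 91
Minimum weight: 43 kg.

43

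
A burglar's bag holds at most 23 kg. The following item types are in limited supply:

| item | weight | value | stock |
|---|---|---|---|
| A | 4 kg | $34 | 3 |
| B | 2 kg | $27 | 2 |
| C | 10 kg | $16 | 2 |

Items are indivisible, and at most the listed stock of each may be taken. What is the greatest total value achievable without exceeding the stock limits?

$156

Best selections within weight 23 and stock limits:
- 3×A + 2×B: weight 16, value 156
- 2×A + 2×B + 1×C: weight 22, value 138
- 3×A + 1×B: weight 14, value 129
Best: $156.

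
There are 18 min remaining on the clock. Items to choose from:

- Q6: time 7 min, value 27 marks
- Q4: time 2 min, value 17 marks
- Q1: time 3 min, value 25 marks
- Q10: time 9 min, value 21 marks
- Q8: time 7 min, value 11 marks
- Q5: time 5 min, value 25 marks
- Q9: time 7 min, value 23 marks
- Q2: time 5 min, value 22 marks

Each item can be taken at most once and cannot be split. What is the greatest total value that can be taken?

This is a 0/1 knapsack; check combinations near the capacity.
- Q6+Q4+Q1+Q5: time 7+2+3+5=17, value 27+17+25+25=94
- Q6+Q4+Q1+Q2: time 7+2+3+5=17, value 27+17+25+22=91
- Q4+Q1+Q5+Q9: time 2+3+5+7=17, value 17+25+25+23=90
- Q4+Q1+Q5+Q2: time 2+3+5+5=15, value 17+25+25+22=89
Best: 94 marks.

94 marks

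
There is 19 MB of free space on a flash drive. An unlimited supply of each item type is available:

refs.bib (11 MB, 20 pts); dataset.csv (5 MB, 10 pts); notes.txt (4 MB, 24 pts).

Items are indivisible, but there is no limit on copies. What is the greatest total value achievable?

96 pts

Best value-per-unit is notes.txt at 24/4, and filling with it alone uses size 4×4=16. No mix of the others beats 4×24 = 96.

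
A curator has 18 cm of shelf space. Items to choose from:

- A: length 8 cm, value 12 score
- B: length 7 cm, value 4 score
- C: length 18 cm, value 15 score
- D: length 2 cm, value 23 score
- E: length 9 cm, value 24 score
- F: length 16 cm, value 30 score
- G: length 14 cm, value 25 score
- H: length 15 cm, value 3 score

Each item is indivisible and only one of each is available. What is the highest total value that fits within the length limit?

53 score

Check high-value combinations within 18 cm:
- D+F: length 2+16=18, value 23+30=53
- B+D+E: length 7+2+9=18, value 4+23+24=51
- D+G: length 2+14=16, value 23+25=48
Best: 53 score.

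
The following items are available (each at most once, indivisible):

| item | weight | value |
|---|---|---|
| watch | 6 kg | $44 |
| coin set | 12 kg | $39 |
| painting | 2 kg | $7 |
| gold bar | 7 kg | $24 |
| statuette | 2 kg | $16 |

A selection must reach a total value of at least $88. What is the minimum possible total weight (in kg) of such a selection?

17

Subsets with value ≥ 88, sorted by total weight:
- watch+painting+gold bar+statuette: weight 17, value 91
- watch+coin set+statuette: weight 20, value 99
- watch+coin set+painting: weight 20, value 90
- watch+coin set+painting+statuette: weight 22, value 106
Minimum weight: 17 kg.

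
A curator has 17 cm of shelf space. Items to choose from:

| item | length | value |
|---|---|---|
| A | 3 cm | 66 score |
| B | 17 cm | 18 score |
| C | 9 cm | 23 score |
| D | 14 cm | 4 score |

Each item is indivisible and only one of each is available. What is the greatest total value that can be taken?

89 score

Check high-value combinations within 17 cm:
- A+C: length 3+9=12, value 66+23=89
- A+D: length 3+14=17, value 66+4=70
- A: length 3, value 66
- C: length 9, value 23
- B: length 17, value 18
Best: 89 score.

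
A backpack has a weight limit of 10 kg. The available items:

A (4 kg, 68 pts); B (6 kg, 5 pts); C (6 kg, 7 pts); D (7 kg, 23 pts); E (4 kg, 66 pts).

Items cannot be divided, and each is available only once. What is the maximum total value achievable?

Check high-value combinations within 10 kg:
- A+E: weight 4+4=8, value 68+66=134
- A+C: weight 4+6=10, value 68+7=75
- A+B: weight 4+6=10, value 68+5=73
- C+E: weight 6+4=10, value 7+66=73
Best: 134 pts.

134 pts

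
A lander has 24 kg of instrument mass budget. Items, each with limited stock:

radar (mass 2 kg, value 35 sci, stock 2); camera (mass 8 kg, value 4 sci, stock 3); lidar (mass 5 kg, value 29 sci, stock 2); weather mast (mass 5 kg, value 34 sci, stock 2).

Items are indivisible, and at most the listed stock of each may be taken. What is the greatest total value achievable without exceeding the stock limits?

Top feasible selections:
- 2×radar + 2×lidar + 2×weather mast: mass 24, value 196
- 2×radar + 1×lidar + 2×weather mast: mass 19, value 167
- 2×radar + 2×lidar + 1×weather mast: mass 19, value 162
- 1×radar + 2×lidar + 2×weather mast: mass 22, value 161
Best: 196 sci.

196 sci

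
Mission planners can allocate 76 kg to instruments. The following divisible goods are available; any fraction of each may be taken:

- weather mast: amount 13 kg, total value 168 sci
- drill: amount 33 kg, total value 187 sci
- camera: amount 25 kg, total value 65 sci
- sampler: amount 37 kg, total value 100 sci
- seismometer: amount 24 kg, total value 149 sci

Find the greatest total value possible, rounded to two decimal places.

Take in order of value per unit:
- weather mast (168/13 per unit): all 13 → value 168, running total 168.00
- seismometer (149/24 per unit): all 24 → value 149, running total 317.00
- drill (187/33 per unit): all 33 → value 187, running total 504.00
- sampler (100/37 per unit): 6 of 37 → value 6×100/37 = 16.2162, running total 520.22
Total 520.22.

520.22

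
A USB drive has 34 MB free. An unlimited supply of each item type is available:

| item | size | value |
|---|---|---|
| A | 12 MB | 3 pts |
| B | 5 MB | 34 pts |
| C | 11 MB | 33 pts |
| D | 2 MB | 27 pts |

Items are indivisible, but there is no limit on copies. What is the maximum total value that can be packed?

459 pts

Best value-per-unit is D at 27/2, and filling with it alone uses size 17×2=34. No mix of the others beats 17×27 = 459.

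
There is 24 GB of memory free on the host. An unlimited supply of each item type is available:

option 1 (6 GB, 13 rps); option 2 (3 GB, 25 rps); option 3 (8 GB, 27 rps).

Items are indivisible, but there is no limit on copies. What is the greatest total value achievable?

Best value-per-unit is option 2 at 25/3, and filling with it alone uses memory 8×3=24. No mix of the others beats 8×25 = 200.

200 rps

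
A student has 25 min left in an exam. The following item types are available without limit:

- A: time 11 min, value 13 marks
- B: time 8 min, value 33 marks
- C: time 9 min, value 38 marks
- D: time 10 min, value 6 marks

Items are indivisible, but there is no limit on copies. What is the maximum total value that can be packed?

Best value-per-unit is C at 38/9; filling with it alone gives 2×38 = 76.
Optimal mix: 2×B + 1×C → time 25, value 104.

104 marks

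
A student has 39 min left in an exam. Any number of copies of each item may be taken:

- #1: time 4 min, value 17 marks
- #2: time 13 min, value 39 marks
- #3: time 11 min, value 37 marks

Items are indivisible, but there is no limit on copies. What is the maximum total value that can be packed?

Best value-per-unit is #1 at 17/4; filling with it alone gives 9×17 = 153.
Optimal mix: 7×#1 + 1×#3 → time 39, value 156.

156 marks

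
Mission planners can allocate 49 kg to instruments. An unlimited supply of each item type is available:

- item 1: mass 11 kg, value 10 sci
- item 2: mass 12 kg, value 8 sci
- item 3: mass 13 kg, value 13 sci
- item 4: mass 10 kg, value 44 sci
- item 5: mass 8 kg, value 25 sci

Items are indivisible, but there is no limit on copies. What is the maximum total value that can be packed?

Best value-per-unit is item 4 at 44/10; filling with it alone gives 4×44 = 176.
Optimal mix: 4×item 4 + 1×item 5 → mass 48, value 201.

201 sci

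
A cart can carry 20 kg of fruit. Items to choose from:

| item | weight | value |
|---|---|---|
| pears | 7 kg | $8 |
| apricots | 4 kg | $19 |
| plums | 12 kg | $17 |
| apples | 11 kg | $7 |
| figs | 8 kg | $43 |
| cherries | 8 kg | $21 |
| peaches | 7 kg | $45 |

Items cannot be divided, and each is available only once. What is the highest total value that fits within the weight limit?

$107

This is a 0/1 knapsack; check combinations near the capacity.
- apricots+figs+peaches: weight 4+8+7=19, value 19+43+45=107
- figs+peaches: weight 8+7=15, value 43+45=88
- apricots+cherries+peaches: weight 4+8+7=19, value 19+21+45=85
- apricots+figs+cherries: weight 4+8+8=20, value 19+43+21=83
Best: $107.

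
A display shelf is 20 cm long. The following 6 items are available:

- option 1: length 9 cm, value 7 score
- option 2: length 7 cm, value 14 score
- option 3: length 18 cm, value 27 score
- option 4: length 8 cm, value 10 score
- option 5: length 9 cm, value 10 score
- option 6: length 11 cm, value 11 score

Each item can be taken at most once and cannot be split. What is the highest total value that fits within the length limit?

27 score

Check high-value combinations within 20 cm:
- option 3: length 18, value 27
- option 2+option 6: length 7+11=18, value 14+11=25
- option 2+option 4: length 7+8=15, value 14+10=24
Best: 27 score.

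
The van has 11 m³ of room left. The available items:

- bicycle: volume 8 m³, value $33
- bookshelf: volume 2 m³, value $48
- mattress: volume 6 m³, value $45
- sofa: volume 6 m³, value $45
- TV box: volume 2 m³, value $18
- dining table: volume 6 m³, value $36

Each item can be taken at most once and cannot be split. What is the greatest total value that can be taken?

Check high-value combinations within 11 m³:
- bookshelf+mattress+TV box: volume 2+6+2=10, value 48+45+18=111
- bookshelf+sofa+TV box: volume 2+6+2=10, value 48+45+18=111
- bookshelf+TV box+dining table: volume 2+2+6=10, value 48+18+36=102
- bookshelf+mattress: volume 2+6=8, value 48+45=93
- bookshelf+sofa: volume 2+6=8, value 48+45=93
Best: $111.

$111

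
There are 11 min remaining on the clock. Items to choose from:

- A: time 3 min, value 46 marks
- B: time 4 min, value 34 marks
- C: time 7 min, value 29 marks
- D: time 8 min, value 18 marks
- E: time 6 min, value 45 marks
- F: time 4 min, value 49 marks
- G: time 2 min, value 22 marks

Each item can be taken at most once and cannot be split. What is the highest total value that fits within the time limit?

This is a 0/1 knapsack; check combinations near the capacity.
- A+B+F: time 3+4+4=11, value 46+34+49=129
- A+F+G: time 3+4+2=9, value 46+49+22=117
- A+E+G: time 3+6+2=11, value 46+45+22=113
Best: 129 marks.

129 marks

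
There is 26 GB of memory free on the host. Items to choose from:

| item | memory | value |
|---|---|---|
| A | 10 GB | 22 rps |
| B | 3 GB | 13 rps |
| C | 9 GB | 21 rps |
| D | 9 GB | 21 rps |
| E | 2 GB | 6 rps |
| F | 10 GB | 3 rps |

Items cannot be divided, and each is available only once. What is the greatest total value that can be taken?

Check high-value combinations within 26 GB:
- A+B+C+E: memory 10+3+9+2=24, value 22+13+21+6=62
- A+B+D+E: memory 10+3+9+2=24, value 22+13+21+6=62
- B+C+D+E: memory 3+9+9+2=23, value 13+21+21+6=61
- A+B+C: memory 10+3+9=22, value 22+13+21=56
Best: 62 rps.

62 rps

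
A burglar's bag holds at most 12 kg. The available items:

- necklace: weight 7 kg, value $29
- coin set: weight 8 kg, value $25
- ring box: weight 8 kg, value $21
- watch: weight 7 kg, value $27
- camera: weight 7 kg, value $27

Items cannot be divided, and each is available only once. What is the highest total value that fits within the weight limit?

$29

Check high-value combinations within 12 kg:
- necklace: weight 7, value 29
- watch: weight 7, value 27
- camera: weight 7, value 27
Best: $29.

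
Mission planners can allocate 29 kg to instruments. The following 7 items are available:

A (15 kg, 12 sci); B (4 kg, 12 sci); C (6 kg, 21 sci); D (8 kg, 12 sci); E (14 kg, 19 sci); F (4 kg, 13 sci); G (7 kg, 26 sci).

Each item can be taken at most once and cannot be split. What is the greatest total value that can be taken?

84 sci

This is a 0/1 knapsack; check combinations near the capacity.
- B+C+D+F+G: mass 4+6+8+4+7=29, value 12+21+12+13+26=84
- B+C+F+G: mass 4+6+4+7=21, value 12+21+13+26=72
- C+D+F+G: mass 6+8+4+7=25, value 21+12+13+26=72
- B+C+D+G: mass 4+6+8+7=25, value 12+21+12+26=71
- B+E+F+G: mass 4+14+4+7=29, value 12+19+13+26=70
Best: 84 sci.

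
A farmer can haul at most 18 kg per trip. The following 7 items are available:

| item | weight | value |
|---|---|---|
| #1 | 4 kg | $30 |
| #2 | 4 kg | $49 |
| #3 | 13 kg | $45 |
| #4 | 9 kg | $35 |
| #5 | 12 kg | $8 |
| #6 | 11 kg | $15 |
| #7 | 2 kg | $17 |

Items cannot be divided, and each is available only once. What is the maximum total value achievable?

$114

Check high-value combinations within 18 kg:
- #1+#2+#4: weight 4+4+9=17, value 30+49+35=114
- #2+#4+#7: weight 4+9+2=15, value 49+35+17=101
- #1+#2+#7: weight 4+4+2=10, value 30+49+17=96
- #2+#3: weight 4+13=17, value 49+45=94
- #2+#4: weight 4+9=13, value 49+35=84
Best: $114.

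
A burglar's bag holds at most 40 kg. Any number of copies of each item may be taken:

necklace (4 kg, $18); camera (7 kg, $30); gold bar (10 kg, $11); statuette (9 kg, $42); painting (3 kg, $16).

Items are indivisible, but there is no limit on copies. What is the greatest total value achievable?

$210

Best value-per-unit is painting at 16/3; filling with it alone gives 13×16 = 208.
Optimal mix: 1×necklace + 12×painting → weight 40, value 210.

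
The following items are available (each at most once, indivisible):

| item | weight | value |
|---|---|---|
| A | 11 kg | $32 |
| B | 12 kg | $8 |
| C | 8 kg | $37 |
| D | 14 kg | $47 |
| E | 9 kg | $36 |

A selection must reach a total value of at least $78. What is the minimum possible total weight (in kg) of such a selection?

Subsets with value ≥ 78, sorted by total weight:
- C+D: weight 22, value 84
- D+E: weight 23, value 83
Minimum weight: 22 kg.

22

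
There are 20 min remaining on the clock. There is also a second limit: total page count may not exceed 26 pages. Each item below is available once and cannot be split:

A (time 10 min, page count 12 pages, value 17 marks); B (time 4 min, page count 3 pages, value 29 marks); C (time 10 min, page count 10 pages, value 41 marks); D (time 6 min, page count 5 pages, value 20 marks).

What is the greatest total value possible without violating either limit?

Feasible sets respecting both limits:
- B+C+D: time 20, page count 18, value 90
- B+C: time 14, page count 13, value 70
- A+B+D: time 20, page count 20, value 66
- C+D: time 16, page count 15, value 61
Best: 90 marks.

90 marks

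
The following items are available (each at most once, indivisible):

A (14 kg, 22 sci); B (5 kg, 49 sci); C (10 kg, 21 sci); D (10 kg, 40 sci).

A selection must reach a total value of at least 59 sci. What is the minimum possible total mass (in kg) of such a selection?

Subsets with value ≥ 59, sorted by total mass:
- B+D: mass 15, value 89
- B+C: mass 15, value 70
Minimum mass: 15 kg.

15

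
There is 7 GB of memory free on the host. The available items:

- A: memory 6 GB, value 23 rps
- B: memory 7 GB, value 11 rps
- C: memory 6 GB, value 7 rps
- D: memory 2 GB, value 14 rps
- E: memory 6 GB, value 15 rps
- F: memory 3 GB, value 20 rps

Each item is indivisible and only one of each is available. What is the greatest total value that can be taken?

Check high-value combinations within 7 GB:
- D+F: memory 2+3=5, value 14+20=34
- A: memory 6, value 23
- F: memory 3, value 20
- E: memory 6, value 15
Best: 34 rps.

34 rps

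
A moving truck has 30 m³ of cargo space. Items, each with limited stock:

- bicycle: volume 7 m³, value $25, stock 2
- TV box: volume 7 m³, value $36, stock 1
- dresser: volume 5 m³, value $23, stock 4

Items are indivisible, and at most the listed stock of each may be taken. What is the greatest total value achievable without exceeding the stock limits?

Top feasible selections:
- 1×bicycle + 1×TV box + 3×dresser: volume 29, value 130
- 1×TV box + 4×dresser: volume 27, value 128
- 2×bicycle + 3×dresser: volume 29, value 119
- 1×bicycle + 4×dresser: volume 27, value 117
Best: $130.

$130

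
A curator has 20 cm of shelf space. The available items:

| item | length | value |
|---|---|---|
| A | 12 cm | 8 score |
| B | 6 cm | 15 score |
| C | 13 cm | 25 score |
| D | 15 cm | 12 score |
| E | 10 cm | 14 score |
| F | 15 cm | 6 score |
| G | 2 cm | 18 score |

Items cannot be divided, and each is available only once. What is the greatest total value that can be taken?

Check high-value combinations within 20 cm:
- B+E+G: length 6+10+2=18, value 15+14+18=47
- C+G: length 13+2=15, value 25+18=43
- A+B+G: length 12+6+2=20, value 8+15+18=41
- B+C: length 6+13=19, value 15+25=40
Best: 47 score.

47 score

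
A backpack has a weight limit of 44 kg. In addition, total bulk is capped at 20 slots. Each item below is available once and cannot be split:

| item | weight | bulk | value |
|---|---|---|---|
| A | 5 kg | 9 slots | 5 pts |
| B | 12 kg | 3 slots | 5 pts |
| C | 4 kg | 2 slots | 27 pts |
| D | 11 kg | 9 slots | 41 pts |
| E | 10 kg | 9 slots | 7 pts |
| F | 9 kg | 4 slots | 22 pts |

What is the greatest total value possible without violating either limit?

Feasible sets respecting both limits:
- B+C+D+F: weight 36, bulk 18, value 95
- C+D+F: weight 24, bulk 15, value 90
- C+D+E: weight 25, bulk 20, value 75
Best: 95 pts.

95 pts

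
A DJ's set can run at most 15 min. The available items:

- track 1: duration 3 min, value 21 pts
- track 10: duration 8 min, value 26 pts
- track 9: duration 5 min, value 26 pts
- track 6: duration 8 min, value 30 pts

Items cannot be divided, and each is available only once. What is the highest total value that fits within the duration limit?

56 pts

This is a 0/1 knapsack; check combinations near the capacity.
- track 9+track 6: duration 5+8=13, value 26+30=56
- track 10+track 9: duration 8+5=13, value 26+26=52
- track 1+track 6: duration 3+8=11, value 21+30=51
- track 1+track 9: duration 3+5=8, value 21+26=47
Best: 56 pts.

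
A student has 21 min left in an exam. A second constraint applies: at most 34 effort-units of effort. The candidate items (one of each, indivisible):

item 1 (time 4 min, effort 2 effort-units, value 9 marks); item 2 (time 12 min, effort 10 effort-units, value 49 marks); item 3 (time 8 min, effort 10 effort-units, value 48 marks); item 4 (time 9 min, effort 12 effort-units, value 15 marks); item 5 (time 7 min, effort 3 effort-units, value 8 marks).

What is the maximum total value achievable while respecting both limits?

97 marks

Feasible sets respecting both limits:
- item 2+item 3: time 20, effort 20, value 97
- item 1+item 3+item 4: time 21, effort 24, value 72
- item 1+item 3+item 5: time 19, effort 15, value 65
- item 2+item 4: time 21, effort 22, value 64
Best: 97 marks.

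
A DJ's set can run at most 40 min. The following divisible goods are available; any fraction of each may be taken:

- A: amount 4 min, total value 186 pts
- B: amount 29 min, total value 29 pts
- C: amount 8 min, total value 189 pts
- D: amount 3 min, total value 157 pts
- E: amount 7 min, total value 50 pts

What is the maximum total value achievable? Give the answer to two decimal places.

600.00

Take in order of value per unit:
- D (157/3 per unit): all 3 → value 157, running total 157.00
- A (186/4 per unit): all 4 → value 186, running total 343.00
- C (189/8 per unit): all 8 → value 189, running total 532.00
- E (50/7 per unit): all 7 → value 50, running total 582.00
- B (29/29 per unit): 18 of 29 → value 18×29/29 = 18.0000, running total 600.00
Total 600.00.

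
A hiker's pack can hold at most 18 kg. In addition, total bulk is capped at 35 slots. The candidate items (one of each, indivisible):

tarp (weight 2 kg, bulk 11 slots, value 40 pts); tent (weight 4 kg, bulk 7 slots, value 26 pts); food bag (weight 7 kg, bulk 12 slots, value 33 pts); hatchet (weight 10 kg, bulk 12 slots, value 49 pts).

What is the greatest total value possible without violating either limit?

Feasible sets respecting both limits:
- tarp+tent+hatchet: weight 16, bulk 30, value 115
- tarp+tent+food bag: weight 13, bulk 30, value 99
- tarp+hatchet: weight 12, bulk 23, value 89
Best: 115 pts.

115 pts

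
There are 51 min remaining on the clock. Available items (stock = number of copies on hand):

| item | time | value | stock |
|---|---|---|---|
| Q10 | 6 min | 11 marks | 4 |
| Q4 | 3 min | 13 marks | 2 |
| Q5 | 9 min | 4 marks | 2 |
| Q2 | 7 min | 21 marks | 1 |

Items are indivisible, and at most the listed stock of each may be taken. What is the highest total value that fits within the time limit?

95 marks

Best selections within time 51 and stock limits:
- 4×Q10 + 2×Q4 + 1×Q5 + 1×Q2: time 46, value 95
- 4×Q10 + 2×Q4 + 1×Q2: time 37, value 91
- 3×Q10 + 2×Q4 + 2×Q5 + 1×Q2: time 49, value 88
- 3×Q10 + 2×Q4 + 1×Q5 + 1×Q2: time 40, value 84
Best: 95 marks.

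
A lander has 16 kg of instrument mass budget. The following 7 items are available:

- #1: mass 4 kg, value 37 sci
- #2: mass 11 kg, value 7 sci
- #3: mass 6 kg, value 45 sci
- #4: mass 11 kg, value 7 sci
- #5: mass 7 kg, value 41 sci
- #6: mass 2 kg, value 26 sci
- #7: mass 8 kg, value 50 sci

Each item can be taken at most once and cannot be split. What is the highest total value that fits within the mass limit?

Check high-value combinations within 16 kg:
- #3+#6+#7: mass 6+2+8=16, value 45+26+50=121
- #1+#6+#7: mass 4+2+8=14, value 37+26+50=113
- #3+#5+#6: mass 6+7+2=15, value 45+41+26=112
- #1+#3+#6: mass 4+6+2=12, value 37+45+26=108
- #1+#5+#6: mass 4+7+2=13, value 37+41+26=104
Best: 121 sci.

121 sci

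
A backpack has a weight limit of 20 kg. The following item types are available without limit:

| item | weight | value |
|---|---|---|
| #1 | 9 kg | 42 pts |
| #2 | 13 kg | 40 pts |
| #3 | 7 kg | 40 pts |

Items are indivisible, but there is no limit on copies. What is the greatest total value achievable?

Best value-per-unit is #3 at 40/7; filling with it alone gives 2×40 = 80.
Optimal mix: 2×#1 → weight 18, value 84.

84 pts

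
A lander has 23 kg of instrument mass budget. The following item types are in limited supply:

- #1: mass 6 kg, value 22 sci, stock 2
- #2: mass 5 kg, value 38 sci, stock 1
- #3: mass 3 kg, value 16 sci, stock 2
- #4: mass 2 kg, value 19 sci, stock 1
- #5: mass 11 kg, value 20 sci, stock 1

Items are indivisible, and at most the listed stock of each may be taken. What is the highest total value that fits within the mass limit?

117 sci

Top feasible selections:
- 2×#1 + 1×#2 + 1×#3 + 1×#4: mass 22, value 117
- 2×#1 + 1×#2 + 2×#3: mass 23, value 114
- 1×#1 + 1×#2 + 2×#3 + 1×#4: mass 19, value 111
Best: 117 sci.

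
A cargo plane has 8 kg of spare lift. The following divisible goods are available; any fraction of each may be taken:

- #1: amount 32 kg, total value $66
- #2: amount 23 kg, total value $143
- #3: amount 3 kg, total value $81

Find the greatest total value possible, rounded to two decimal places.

Take in order of value per unit:
- #3 (81/3 per unit): all 3 → value 81, running total 81.00
- #2 (143/23 per unit): 5 of 23 → value 5×143/23 = 31.0870, running total 112.09
Total 112.09.

112.09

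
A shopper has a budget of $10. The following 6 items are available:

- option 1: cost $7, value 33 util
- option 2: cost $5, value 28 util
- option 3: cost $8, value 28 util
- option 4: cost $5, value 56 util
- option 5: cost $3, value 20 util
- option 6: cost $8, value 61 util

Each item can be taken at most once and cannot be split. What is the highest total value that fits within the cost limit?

Check high-value combinations within $10:
- option 2+option 4: cost 5+5=10, value 28+56=84
- option 4+option 5: cost 5+3=8, value 56+20=76
- option 6: cost 8, value 61
- option 4: cost 5, value 56
- option 1+option 5: cost 7+3=10, value 33+20=53
Best: 84 util.

84 util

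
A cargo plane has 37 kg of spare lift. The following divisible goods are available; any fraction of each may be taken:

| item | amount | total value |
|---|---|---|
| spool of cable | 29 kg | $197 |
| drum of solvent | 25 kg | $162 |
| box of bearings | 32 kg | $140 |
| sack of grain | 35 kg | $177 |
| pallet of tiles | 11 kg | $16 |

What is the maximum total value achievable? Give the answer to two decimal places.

248.84

Take in order of value per unit:
- spool of cable (197/29 per unit): all 29 → value 197, running total 197.00
- drum of solvent (162/25 per unit): 8 of 25 → value 8×162/25 = 51.8400, running total 248.84
Total 248.84.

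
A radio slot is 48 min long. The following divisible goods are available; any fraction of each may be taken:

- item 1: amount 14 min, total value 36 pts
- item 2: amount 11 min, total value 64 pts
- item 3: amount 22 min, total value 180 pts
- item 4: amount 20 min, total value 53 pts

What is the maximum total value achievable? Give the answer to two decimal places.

283.75

Take in order of value per unit:
- item 3 (180/22 per unit): all 22 → value 180, running total 180.00
- item 2 (64/11 per unit): all 11 → value 64, running total 244.00
- item 4 (53/20 per unit): 15 of 20 → value 15×53/20 = 39.7500, running total 283.75
Total 283.75.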